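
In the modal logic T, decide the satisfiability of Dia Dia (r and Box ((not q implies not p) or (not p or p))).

Satisfiable

1. Dia Dia (r and Box ((not q implies not p) or (not p or p))), 0
2. Dia (r and Box ((not q implies not p) or (not p or p))), 1
3. r and Box ((not q implies not p) or (not p or p)), 2
4. r, 2
5. Box ((not q implies not p) or (not p or p)), 2
6. (not q implies not p) or (not p or p), 2
7. not p or p, 2
8. p, 2
Accessibility: 0R0, 0R1, 1R1, 1R2, 2R2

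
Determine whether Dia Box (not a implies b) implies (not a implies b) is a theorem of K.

Not valid

Tableau for the negation not (Dia Box (not a implies b) implies (not a implies b)):
1. not (Dia Box (not a implies b) implies (not a implies b)), 0
2. Dia Box (not a implies b), 0   [neg-implies-rule on 1]
3. not (not a implies b), 0   [neg-implies-rule on 1]
4. not a, 0   [neg-implies-rule on 3]
5. not b, 0   [neg-implies-rule on 3]
6. Box (not a implies b), 1   [Dia-rule on 2: fresh world 1, 0R1]
Accessibility: 0R1
The negation has an open branch (countermodel exists).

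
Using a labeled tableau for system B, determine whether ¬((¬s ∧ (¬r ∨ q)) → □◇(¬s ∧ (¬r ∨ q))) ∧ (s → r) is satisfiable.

Unsatisfiable (every branch closes)

1. ¬((¬s ∧ (¬r ∨ q)) → □◇(¬s ∧ (¬r ∨ q))) ∧ (s → r), u
2. ¬((¬s ∧ (¬r ∨ q)) → □◇(¬s ∧ (¬r ∨ q))), u
3. s → r, u
4. ¬s ∧ (¬r ∨ q), u
5. ¬□◇(¬s ∧ (¬r ∨ q)), u
6. ¬s, u
7. ¬r ∨ q, u
8. r, u
9. q, u
10. ¬◇(¬s ∧ (¬r ∨ q)), v
11. ¬(¬s ∧ (¬r ∨ q)), u
12. ¬(¬s ∧ (¬r ∨ q)), v
13. ¬(¬r ∨ q), u
14. ¬q, u
Accessibility: uRu, uRv, vRu, vRv
Branch closes: q and ¬q both at u.
Every branch closes; the branch above is one of them.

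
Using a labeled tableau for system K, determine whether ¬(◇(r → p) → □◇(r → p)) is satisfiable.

Satisfiable (open branch found)

1. ¬(◇(r → p) → □◇(r → p)), 0
2. ◇(r → p), 0
3. ¬□◇(r → p), 0
4. r → p, 1
5. p, 1
6. ¬◇(r → p), 2
Accessibility: 0R1, 0R2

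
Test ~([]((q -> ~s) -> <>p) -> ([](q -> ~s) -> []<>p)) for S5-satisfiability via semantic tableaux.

Unsatisfiable (every branch closes)

1. ~([]((q -> ~s) -> <>p) -> ([](q -> ~s) -> []<>p)), u
2. []((q -> ~s) -> <>p), u
3. ~([](q -> ~s) -> []<>p), u
4. [](q -> ~s), u
5. ~[]<>p, u
6. (q -> ~s) -> <>p, u
7. q -> ~s, u
8. <>p, u
9. ~s, u
10. ~<>p, v
11. (q -> ~s) -> <>p, v
12. q -> ~s, v
13. ~p, u
14. ~p, v
15. <>p, v
16. ~s, v
17. p, w
18. (q -> ~s) -> <>p, w
19. q -> ~s, w
20. ~p, w
Accessibility: uRu, uRv, uRw, vRu, vRv, vRw, wRu, wRv, wRw
Branch closes: p and ~p both at w.
All branches of the tableau close; one closing branch shown above.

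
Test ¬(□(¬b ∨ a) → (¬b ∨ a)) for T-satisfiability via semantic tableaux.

Unsatisfiable

1. ¬(□(¬b ∨ a) → (¬b ∨ a)), u
2. □(¬b ∨ a), u   [¬→-rule on 1]
3. ¬(¬b ∨ a), u   [¬→-rule on 1]
4. b, u   [¬∨-rule on 3]
5. ¬a, u   [¬∨-rule on 3]
6. ¬b ∨ a, u   [□-rule on 2 via uRu]
7. a, u   [∨-rule on 6 (branches; this branch)]
Accessibility: uRu
Branch closes: a and ¬a both at u.
Every branch closes; the branch above is one of them.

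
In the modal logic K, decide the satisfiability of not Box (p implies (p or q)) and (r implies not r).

Unsatisfiable (every branch closes)

1. not Box (p implies (p or q)) and (r implies not r), w0
2. not Box (p implies (p or q)), w0
3. r implies not r, w0
4. not r, w0
5. not (p implies (p or q)), w1
6. p, w1
7. not (p or q), w1
8. not p, w1
9. not q, w1
Accessibility: w0Rw1
Branch closes: p and not p both at w1.
(One branch shown.) All branches close.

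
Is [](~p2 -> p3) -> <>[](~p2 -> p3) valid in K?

Not valid

Tableau for the negation ~([](~p2 -> p3) -> <>[](~p2 -> p3)):
1. ~([](~p2 -> p3) -> <>[](~p2 -> p3)), u
2. [](~p2 -> p3), u   [~->-rule on 1]
3. ~<>[](~p2 -> p3), u   [~->-rule on 1]
The negation has an open branch (countermodel exists).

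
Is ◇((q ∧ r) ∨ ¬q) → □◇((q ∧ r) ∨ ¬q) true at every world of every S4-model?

No, not valid

Tableau for the negation ¬(◇((q ∧ r) ∨ ¬q) → □◇((q ∧ r) ∨ ¬q)):
1. ¬(◇((q ∧ r) ∨ ¬q) → □◇((q ∧ r) ∨ ¬q)), w0
2. ◇((q ∧ r) ∨ ¬q), w0
3. ¬□◇((q ∧ r) ∨ ¬q), w0
4. (q ∧ r) ∨ ¬q, w1
5. ¬q, w1
6. ¬◇((q ∧ r) ∨ ¬q), w2
7. ¬((q ∧ r) ∨ ¬q), w2
8. ¬(q ∧ r), w2
9. q, w2
10. ¬r, w2
Accessibility: w0Rw0, w0Rw1, w0Rw2, w1Rw1, w2Rw2
The negation has an open branch (countermodel exists).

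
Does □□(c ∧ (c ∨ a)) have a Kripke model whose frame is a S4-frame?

Satisfiable

1. □□(c ∧ (c ∨ a)), w0
2. □(c ∧ (c ∨ a)), w0
3. c ∧ (c ∨ a), w0
4. c, w0
5. c ∨ a, w0
6. a, w0
Accessibility: w0Rw0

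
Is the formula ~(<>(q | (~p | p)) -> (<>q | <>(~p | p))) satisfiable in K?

Unsatisfiable (every branch closes)

1. ~(<>(q | (~p | p)) -> (<>q | <>(~p | p))), w0
2. <>(q | (~p | p)), w0
3. ~(<>q | <>(~p | p)), w0
4. ~<>q, w0
5. ~<>(~p | p), w0
6. q | (~p | p), w1
7. ~q, w1
8. ~(~p | p), w1
9. p, w1
10. ~p, w1
Accessibility: w0Rw1
Branch closes: p and ~p both at w1.
All branches of the tableau close; one closing branch shown above.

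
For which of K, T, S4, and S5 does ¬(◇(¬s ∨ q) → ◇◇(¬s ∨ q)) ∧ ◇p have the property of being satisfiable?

T-tableau for the formula:
1. ¬(◇(¬s ∨ q) → ◇◇(¬s ∨ q)) ∧ ◇p, w0
2. ¬(◇(¬s ∨ q) → ◇◇(¬s ∨ q)), w0
3. ◇p, w0
4. ◇(¬s ∨ q), w0
5. ¬◇◇(¬s ∨ q), w0
6. ¬◇(¬s ∨ q), w0
7. ¬(¬s ∨ q), w0
8. s, w0
9. ¬q, w0
10. p, w1
11. ¬◇(¬s ∨ q), w1
12. ¬(¬s ∨ q), w1
13. s, w1
14. ¬q, w1
15. ¬s ∨ q, w2
16. ¬◇(¬s ∨ q), w2
17. ¬(¬s ∨ q), w2
18. s, w2
19. ¬q, w2
20. q, w2
Accessibility: w0Rw0, w0Rw1, w0Rw2, w1Rw1, w2Rw2
Branch closes: q and ¬q both at w2.
Every branch closes (one shown): unsatisfiable in T, hence also in S4, S5 (every S4/S5-frame is a T-frame).
K-tableau for the formula:
1. ¬(◇(¬s ∨ q) → ◇◇(¬s ∨ q)) ∧ ◇p, w0
2. ¬(◇(¬s ∨ q) → ◇◇(¬s ∨ q)), w0
3. ◇p, w0
4. ◇(¬s ∨ q), w0
5. ¬◇◇(¬s ∨ q), w0
6. p, w1
7. ¬◇(¬s ∨ q), w1
8. ¬s ∨ q, w2
9. ¬◇(¬s ∨ q), w2
10. q, w2
Accessibility: w0Rw1, w0Rw2
Complete open branch: satisfiable in K.

K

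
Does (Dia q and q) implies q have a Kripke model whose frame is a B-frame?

1. (Dia q and q) implies q, w0
2. q, w0   [implies-rule on 1 (branches; this branch)]
Accessibility: w0Rw0

Satisfiable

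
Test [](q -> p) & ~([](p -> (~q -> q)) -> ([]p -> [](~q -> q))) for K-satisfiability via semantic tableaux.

No, unsatisfiable

1. [](q -> p) & ~([](p -> (~q -> q)) -> ([]p -> [](~q -> q))), 0
2. [](q -> p), 0
3. ~([](p -> (~q -> q)) -> ([]p -> [](~q -> q))), 0
4. [](p -> (~q -> q)), 0
5. ~([]p -> [](~q -> q)), 0
6. []p, 0
7. ~[](~q -> q), 0
8. ~(~q -> q), 1
9. ~q, 1
10. q -> p, 1
11. p -> (~q -> q), 1
12. p, 1
13. ~q -> q, 1
14. q, 1
Accessibility: 0R1
Branch closes: q and ~q both at 1.
Every branch closes; the branch above is one of them.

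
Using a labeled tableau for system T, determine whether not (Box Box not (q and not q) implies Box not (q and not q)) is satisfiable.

1. not (Box Box not (q and not q) implies Box not (q and not q)), w0
2. Box Box not (q and not q), w0
3. not Box not (q and not q), w0
4. Box not (q and not q), w0
5. not (q and not q), w0
6. q, w0
7. q and not q, w1
8. q, w1
9. not q, w1
Accessibility: w0Rw0, w0Rw1, w1Rw1
Branch closes: q and not q both at w1.
Every branch closes; the branch above is one of them.

Unsatisfiable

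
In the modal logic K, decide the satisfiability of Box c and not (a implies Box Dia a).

1. Box c and not (a implies Box Dia a), w0
2. Box c, w0
3. not (a implies Box Dia a), w0
4. a, w0
5. not Box Dia a, w0
6. not Dia a, w1
7. c, w1
Accessibility: w0Rw1

Satisfiable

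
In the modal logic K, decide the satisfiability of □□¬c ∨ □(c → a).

1. □□¬c ∨ □(c → a), 0
2. □(c → a), 0   [∨-rule on 1 (branches; this branch)]

Satisfiable (open branch found)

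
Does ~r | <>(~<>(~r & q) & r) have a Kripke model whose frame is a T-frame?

1. ~r | <>(~<>(~r & q) & r), w0
2. <>(~<>(~r & q) & r), w0
3. ~<>(~r & q) & r, w1
4. ~<>(~r & q), w1
5. r, w1
6. ~(~r & q), w1
7. ~q, w1
Accessibility: w0Rw0, w0Rw1, w1Rw1

Satisfiable (open branch found)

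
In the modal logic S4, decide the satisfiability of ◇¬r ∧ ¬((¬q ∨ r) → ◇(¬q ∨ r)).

1. ◇¬r ∧ ¬((¬q ∨ r) → ◇(¬q ∨ r)), 0
2. ◇¬r, 0
3. ¬((¬q ∨ r) → ◇(¬q ∨ r)), 0
4. ¬q ∨ r, 0
5. ¬◇(¬q ∨ r), 0
6. ¬(¬q ∨ r), 0
7. q, 0
8. ¬r, 0
9. r, 0
Accessibility: 0R0
Branch closes: r and ¬r both at 0.
(One branch shown.) All branches close.

Unsatisfiable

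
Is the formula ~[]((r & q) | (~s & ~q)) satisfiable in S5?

Yes, satisfiable

1. ~[]((r & q) | (~s & ~q)), 0
2. ~((r & q) | (~s & ~q)), 1
3. ~(r & q), 1
4. ~(~s & ~q), 1
5. ~q, 1
6. s, 1
Accessibility: 0R0, 0R1, 1R0, 1R1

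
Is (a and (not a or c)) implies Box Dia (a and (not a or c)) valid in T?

Not valid

Tableau for the negation not ((a and (not a or c)) implies Box Dia (a and (not a or c))):
1. not ((a and (not a or c)) implies Box Dia (a and (not a or c))), w0
2. a and (not a or c), w0   [neg-implies-rule on 1]
3. not Box Dia (a and (not a or c)), w0   [neg-implies-rule on 1]
4. a, w0   [and-rule on 2]
5. not a or c, w0   [and-rule on 2]
6. c, w0   [or-rule on 5 (branches; this branch)]
7. not Dia (a and (not a or c)), w1   [neg-Box-rule on 3: fresh world w1, w0Rw1]
8. not (a and (not a or c)), w1   [neg-Dia-rule on 7 via w1Rw1]
9. not (not a or c), w1   [neg-and-rule on 8 (branches; this branch)]
10. a, w1   [neg-or-rule on 9]
11. not c, w1   [neg-or-rule on 9]
Accessibility: w0Rw0, w0Rw1, w1Rw1
The negation has an open branch (countermodel exists).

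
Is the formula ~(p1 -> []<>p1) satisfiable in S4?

1. ~(p1 -> []<>p1), w0
2. p1, w0
3. ~[]<>p1, w0
4. ~<>p1, w1
5. ~p1, w1
Accessibility: w0Rw0, w0Rw1, w1Rw1

Yes, satisfiable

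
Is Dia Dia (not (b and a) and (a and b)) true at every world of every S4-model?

Tableau for the negation not Dia Dia (not (b and a) and (a and b)):
1. not Dia Dia (not (b and a) and (a and b)), 0
2. not Dia (not (b and a) and (a and b)), 0
3. not (not (b and a) and (a and b)), 0
4. not (a and b), 0
5. not b, 0
Accessibility: 0R0
The negation has an open branch (countermodel exists).

Invalid (countermodel exists)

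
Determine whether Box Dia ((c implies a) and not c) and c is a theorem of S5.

Invalid (countermodel exists)

Tableau for the negation not (Box Dia ((c implies a) and not c) and c):
1. not (Box Dia ((c implies a) and not c) and c), w0
2. not c, w0
Accessibility: w0Rw0
The negation has an open branch (countermodel exists).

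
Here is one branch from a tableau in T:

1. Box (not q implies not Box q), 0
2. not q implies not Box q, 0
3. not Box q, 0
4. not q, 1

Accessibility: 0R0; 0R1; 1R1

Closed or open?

Open

No atom appears with both signs at the same world.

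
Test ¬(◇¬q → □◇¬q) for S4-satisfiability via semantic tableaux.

Satisfiable

1. ¬(◇¬q → □◇¬q), w0
2. ◇¬q, w0
3. ¬□◇¬q, w0
4. ¬q, w1
5. ¬◇¬q, w2
6. q, w2
Accessibility: w0Rw0, w0Rw1, w0Rw2, w1Rw1, w2Rw2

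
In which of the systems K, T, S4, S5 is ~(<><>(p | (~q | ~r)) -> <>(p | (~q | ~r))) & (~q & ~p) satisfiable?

K-tableau for the formula:
1. ~(<><>(p | (~q | ~r)) -> <>(p | (~q | ~r))) & (~q & ~p), w0
2. ~(<><>(p | (~q | ~r)) -> <>(p | (~q | ~r))), w0
3. ~q & ~p, w0
4. <><>(p | (~q | ~r)), w0
5. ~<>(p | (~q | ~r)), w0
6. ~q, w0
7. ~p, w0
8. <>(p | (~q | ~r)), w1
9. ~(p | (~q | ~r)), w1
10. ~p, w1
11. ~(~q | ~r), w1
12. q, w1
13. r, w1
14. p | (~q | ~r), w2
15. ~q | ~r, w2
16. ~r, w2
Accessibility: w0Rw1, w1Rw2
Complete open branch: satisfiable in K.
T-tableau for the formula:
1. ~(<><>(p | (~q | ~r)) -> <>(p | (~q | ~r))) & (~q & ~p), w0
2. ~(<><>(p | (~q | ~r)) -> <>(p | (~q | ~r))), w0
3. ~q & ~p, w0
4. <><>(p | (~q | ~r)), w0
5. ~<>(p | (~q | ~r)), w0
6. ~q, w0
7. ~p, w0
8. ~(p | (~q | ~r)), w0
9. ~(~q | ~r), w0
10. q, w0
11. r, w0
Accessibility: w0Rw0
Branch closes: q and ~q both at w0.
Every branch closes (one shown): unsatisfiable in T, hence also in S4, S5 (every S4/S5-frame is a T-frame).

K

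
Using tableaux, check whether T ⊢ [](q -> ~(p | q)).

No, not valid

Tableau for the negation ~[](q -> ~(p | q)):
1. ~[](q -> ~(p | q)), w0
2. ~(q -> ~(p | q)), w1
3. q, w1
4. p | q, w1
Accessibility: w0Rw0, w0Rw1, w1Rw1
The negation has an open branch (countermodel exists).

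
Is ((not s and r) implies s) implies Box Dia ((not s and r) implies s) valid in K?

No, not valid

Tableau for the negation not (((not s and r) implies s) implies Box Dia ((not s and r) implies s)):
1. not (((not s and r) implies s) implies Box Dia ((not s and r) implies s)), 0
2. (not s and r) implies s, 0
3. not Box Dia ((not s and r) implies s), 0
4. s, 0
5. not Dia ((not s and r) implies s), 1
Accessibility: 0R1
The negation has an open branch (countermodel exists).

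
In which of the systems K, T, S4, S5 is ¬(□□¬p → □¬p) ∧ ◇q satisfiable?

K

T-tableau for the formula:
1. ¬(□□¬p → □¬p) ∧ ◇q, w0
2. ¬(□□¬p → □¬p), w0
3. ◇q, w0
4. □□¬p, w0
5. ¬□¬p, w0
6. □¬p, w0
7. ¬p, w0
8. q, w1
9. □¬p, w1
10. ¬p, w1
11. p, w2
12. □¬p, w2
13. ¬p, w2
Accessibility: w0Rw0, w0Rw1, w0Rw2, w1Rw1, w2Rw2
Branch closes: p and ¬p both at w2.
Every branch closes (one shown): unsatisfiable in T, hence also in S4, S5 (every S4/S5-frame is a T-frame).
K-tableau for the formula:
1. ¬(□□¬p → □¬p) ∧ ◇q, w0
2. ¬(□□¬p → □¬p), w0
3. ◇q, w0
4. □□¬p, w0
5. ¬□¬p, w0
6. q, w1
7. □¬p, w1
8. p, w2
9. □¬p, w2
Accessibility: w0Rw1, w0Rw2
Complete open branch: satisfiable in K.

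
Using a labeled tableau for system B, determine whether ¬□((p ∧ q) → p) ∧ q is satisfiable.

1. ¬□((p ∧ q) → p) ∧ q, u
2. ¬□((p ∧ q) → p), u   [∧-rule on 1]
3. q, u   [∧-rule on 1]
4. ¬((p ∧ q) → p), v   [¬□-rule on 2: fresh world v, uRv]
5. p ∧ q, v   [¬→-rule on 4]
6. ¬p, v   [¬→-rule on 4]
7. p, v   [∧-rule on 5]
8. q, v   [∧-rule on 5]
Accessibility: uRu, uRv, vRu, vRv
Branch closes: p and ¬p both at v.
Every branch closes; the branch above is one of them.

Unsatisfiable (every branch closes)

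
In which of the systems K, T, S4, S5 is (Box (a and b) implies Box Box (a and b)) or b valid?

T-tableau for the negation not ((Box (a and b) implies Box Box (a and b)) or b):
1. not ((Box (a and b) implies Box Box (a and b)) or b), w0
2. not (Box (a and b) implies Box Box (a and b)), w0
3. not b, w0
4. Box (a and b), w0
5. not Box Box (a and b), w0
6. a and b, w0
7. a, w0
8. b, w0
Accessibility: w0Rw0
Branch closes: b and not b both at w0.
Every branch closes (one shown): valid in T, hence also in S4, S5 (every theorem of T is a theorem of S4 and S5).
K-tableau for the negation not ((Box (a and b) implies Box Box (a and b)) or b):
1. not ((Box (a and b) implies Box Box (a and b)) or b), w0
2. not (Box (a and b) implies Box Box (a and b)), w0
3. not b, w0
4. Box (a and b), w0
5. not Box Box (a and b), w0
6. not Box (a and b), w1
7. a and b, w1
8. a, w1
9. b, w1
10. not (a and b), w2
11. not b, w2
Accessibility: w0Rw1, w1Rw2
Complete open branch: countermodel on a K-frame, so not valid in K.

T, S4, S5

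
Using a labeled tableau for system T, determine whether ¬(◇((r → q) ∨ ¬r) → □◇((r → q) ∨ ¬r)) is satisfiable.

1. ¬(◇((r → q) ∨ ¬r) → □◇((r → q) ∨ ¬r)), 0
2. ◇((r → q) ∨ ¬r), 0
3. ¬□◇((r → q) ∨ ¬r), 0
4. (r → q) ∨ ¬r, 1
5. ¬r, 1
6. ¬◇((r → q) ∨ ¬r), 2
7. ¬((r → q) ∨ ¬r), 2
8. ¬(r → q), 2
9. r, 2
10. ¬q, 2
Accessibility: 0R0, 0R1, 0R2, 1R1, 2R2

Satisfiable (open branch found)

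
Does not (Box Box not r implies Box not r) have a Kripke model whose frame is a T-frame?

Unsatisfiable (every branch closes)

1. not (Box Box not r implies Box not r), 0
2. Box Box not r, 0
3. not Box not r, 0
4. Box not r, 0
5. not r, 0
6. r, 1
7. Box not r, 1
8. not r, 1
Accessibility: 0R0, 0R1, 1R1
Branch closes: r and not r both at 1.
(One branch shown.) All branches close.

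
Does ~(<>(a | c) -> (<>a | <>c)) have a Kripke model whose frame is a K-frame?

1. ~(<>(a | c) -> (<>a | <>c)), u
2. <>(a | c), u
3. ~(<>a | <>c), u
4. ~<>a, u
5. ~<>c, u
6. a | c, v
7. ~a, v
8. ~c, v
9. c, v
Accessibility: uRv
Branch closes: c and ~c both at v.
Every branch closes; the branch above is one of them.

No, unsatisfiable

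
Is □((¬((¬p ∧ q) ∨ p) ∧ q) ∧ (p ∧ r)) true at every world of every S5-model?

Tableau for the negation ¬□((¬((¬p ∧ q) ∨ p) ∧ q) ∧ (p ∧ r)):
1. ¬□((¬((¬p ∧ q) ∨ p) ∧ q) ∧ (p ∧ r)), u
2. ¬((¬((¬p ∧ q) ∨ p) ∧ q) ∧ (p ∧ r)), v
3. ¬(p ∧ r), v
4. ¬r, v
Accessibility: uRu, uRv, vRu, vRv
The negation has an open branch (countermodel exists).

No, not valid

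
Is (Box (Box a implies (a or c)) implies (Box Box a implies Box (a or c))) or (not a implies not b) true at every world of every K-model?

Tableau for the negation not ((Box (Box a implies (a or c)) implies (Box Box a implies Box (a or c))) or (not a implies not b)):
1. not ((Box (Box a implies (a or c)) implies (Box Box a implies Box (a or c))) or (not a implies not b)), 0
2. not (Box (Box a implies (a or c)) implies (Box Box a implies Box (a or c))), 0   [neg-or-rule on 1]
3. not (not a implies not b), 0   [neg-or-rule on 1]
4. Box (Box a implies (a or c)), 0   [neg-implies-rule on 2]
5. not (Box Box a implies Box (a or c)), 0   [neg-implies-rule on 2]
6. not a, 0   [neg-implies-rule on 3]
7. b, 0   [neg-implies-rule on 3]
8. Box Box a, 0   [neg-implies-rule on 5]
9. not Box (a or c), 0   [neg-implies-rule on 5]
10. not (a or c), 1   [neg-Box-rule on 9: fresh world 1, 0R1]
11. not a, 1   [neg-or-rule on 10]
12. not c, 1   [neg-or-rule on 10]
13. Box a implies (a or c), 1   [Box-rule on 4 via 0R1]
14. Box a, 1   [Box-rule on 8 via 0R1]
15. not Box a, 1   [implies-rule on 13 (branches; this branch)]
16. not a, 2   [neg-Box-rule on 15: fresh world 2, 1R2]
17. a, 2   [Box-rule on 14 via 1R2]
Accessibility: 0R1, 1R2
Branch closes: a and not a both at 2.
Every branch of the negation's tableau closes; the branch above is one of them.

Yes, valid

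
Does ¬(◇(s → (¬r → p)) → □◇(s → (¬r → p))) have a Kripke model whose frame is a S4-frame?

1. ¬(◇(s → (¬r → p)) → □◇(s → (¬r → p))), 0
2. ◇(s → (¬r → p)), 0
3. ¬□◇(s → (¬r → p)), 0
4. s → (¬r → p), 1
5. ¬r → p, 1
6. p, 1
7. ¬◇(s → (¬r → p)), 2
8. ¬(s → (¬r → p)), 2
9. s, 2
10. ¬(¬r → p), 2
11. ¬r, 2
12. ¬p, 2
Accessibility: 0R0, 0R1, 0R2, 1R1, 2R2

Satisfiable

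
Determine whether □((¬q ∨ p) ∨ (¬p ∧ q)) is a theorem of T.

Tableau for the negation ¬□((¬q ∨ p) ∨ (¬p ∧ q)):
1. ¬□((¬q ∨ p) ∨ (¬p ∧ q)), 0
2. ¬((¬q ∨ p) ∨ (¬p ∧ q)), 1
3. ¬(¬q ∨ p), 1
4. ¬(¬p ∧ q), 1
5. q, 1
6. ¬p, 1
7. ¬q, 1
Accessibility: 0R0, 0R1, 1R1
Branch closes: q and ¬q both at 1.
All branches of the negation close; one closing branch shown above.

Yes, valid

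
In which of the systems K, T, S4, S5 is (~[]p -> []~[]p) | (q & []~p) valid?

S5

S4-tableau for the negation ~((~[]p -> []~[]p) | (q & []~p)):
1. ~((~[]p -> []~[]p) | (q & []~p)), 0
2. ~(~[]p -> []~[]p), 0
3. ~(q & []~p), 0
4. ~[]p, 0
5. ~[]~[]p, 0
6. ~[]~p, 0
7. ~p, 1
8. []p, 2
9. p, 2
10. p, 3
Accessibility: 0R0, 0R1, 0R2, 0R3, 1R1, 2R2, 3R3
Complete open branch: countermodel on an S4-frame, so not valid in S4, nor in K, T (the same frame is also a K-frame and a T-frame).
S5-tableau for the negation ~((~[]p -> []~[]p) | (q & []~p)):
1. ~((~[]p -> []~[]p) | (q & []~p)), 0
2. ~(~[]p -> []~[]p), 0
3. ~(q & []~p), 0
4. ~[]p, 0
5. ~[]~[]p, 0
6. ~[]~p, 0
7. ~p, 1
8. []p, 2
9. p, 0
10. p, 1
Accessibility: 0R0, 0R1, 0R2, 1R0, 1R1, 1R2, 2R0, 2R1, 2R2
Branch closes: p and ~p both at 1.
Every branch closes (one shown): valid in S5.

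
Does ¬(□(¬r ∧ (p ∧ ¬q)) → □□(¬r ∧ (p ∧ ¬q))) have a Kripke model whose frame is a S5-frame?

Unsatisfiable (every branch closes)

1. ¬(□(¬r ∧ (p ∧ ¬q)) → □□(¬r ∧ (p ∧ ¬q))), u
2. □(¬r ∧ (p ∧ ¬q)), u   [¬→-rule on 1]
3. ¬□□(¬r ∧ (p ∧ ¬q)), u   [¬→-rule on 1]
4. ¬r ∧ (p ∧ ¬q), u   [□-rule on 2 via uRu]
5. ¬r, u   [∧-rule on 4]
6. p ∧ ¬q, u   [∧-rule on 4]
7. p, u   [∧-rule on 6]
8. ¬q, u   [∧-rule on 6]
9. ¬□(¬r ∧ (p ∧ ¬q)), v   [¬□-rule on 3: fresh world v, uRv]
10. ¬r ∧ (p ∧ ¬q), v   [□-rule on 2 via uRv]
11. ¬r, v   [∧-rule on 10]
12. p ∧ ¬q, v   [∧-rule on 10]
13. p, v   [∧-rule on 12]
14. ¬q, v   [∧-rule on 12]
15. ¬(¬r ∧ (p ∧ ¬q)), w   [¬□-rule on 9: fresh world w, vRw]
16. ¬r ∧ (p ∧ ¬q), w   [□-rule on 2 via uRw]
17. ¬r, w   [∧-rule on 16]
18. p ∧ ¬q, w   [∧-rule on 16]
19. p, w   [∧-rule on 18]
20. ¬q, w   [∧-rule on 18]
21. ¬(p ∧ ¬q), w   [¬∧-rule on 15 (branches; this branch)]
22. q, w   [¬∧-rule on 21 (branches; this branch)]
Accessibility: uRu, uRv, uRw, vRu, vRv, vRw, wRu, wRv, wRw
Branch closes: q and ¬q both at w.
(One branch shown.) All branches close.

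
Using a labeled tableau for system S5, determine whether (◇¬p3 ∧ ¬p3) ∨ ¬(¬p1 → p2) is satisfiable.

Yes, satisfiable

1. (◇¬p3 ∧ ¬p3) ∨ ¬(¬p1 → p2), 0
2. ¬(¬p1 → p2), 0   [∨-rule on 1 (branches; this branch)]
3. ¬p1, 0   [¬→-rule on 2]
4. ¬p2, 0   [¬→-rule on 2]
Accessibility: 0R0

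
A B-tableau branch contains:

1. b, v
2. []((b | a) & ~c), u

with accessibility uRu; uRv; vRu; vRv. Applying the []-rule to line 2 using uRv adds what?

(b | a) & ~c, v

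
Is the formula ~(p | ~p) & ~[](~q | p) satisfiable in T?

No, unsatisfiable

1. ~(p | ~p) & ~[](~q | p), w0
2. ~(p | ~p), w0
3. ~[](~q | p), w0
4. ~p, w0
5. p, w0
Accessibility: w0Rw0
Branch closes: p and ~p both at w0.
All branches of the tableau close; one closing branch shown above.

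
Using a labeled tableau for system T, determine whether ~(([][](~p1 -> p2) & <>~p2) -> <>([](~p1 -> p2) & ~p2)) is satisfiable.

1. ~(([][](~p1 -> p2) & <>~p2) -> <>([](~p1 -> p2) & ~p2)), 0
2. [][](~p1 -> p2) & <>~p2, 0
3. ~<>([](~p1 -> p2) & ~p2), 0
4. [][](~p1 -> p2), 0
5. <>~p2, 0
6. ~([](~p1 -> p2) & ~p2), 0
7. [](~p1 -> p2), 0
8. ~p1 -> p2, 0
9. ~[](~p1 -> p2), 0
10. p2, 0
11. ~p2, 1
12. ~([](~p1 -> p2) & ~p2), 1
13. [](~p1 -> p2), 1
14. ~p1 -> p2, 1
15. ~[](~p1 -> p2), 1
16. p1, 1
17. ~(~p1 -> p2), 2
18. ~p1, 2
19. ~p2, 2
20. ~([](~p1 -> p2) & ~p2), 2
21. [](~p1 -> p2), 2
22. ~p1 -> p2, 2
23. ~[](~p1 -> p2), 2
24. p2, 2
Accessibility: 0R0, 0R1, 0R2, 1R1, 2R2
Branch closes: p2 and ~p2 both at 2.
(One branch shown.) All branches close.

Unsatisfiable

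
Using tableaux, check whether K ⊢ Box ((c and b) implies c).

Tableau for the negation not Box ((c and b) implies c):
1. not Box ((c and b) implies c), u
2. not ((c and b) implies c), v
3. c and b, v
4. not c, v
5. c, v
6. b, v
Accessibility: uRv
Branch closes: c and not c both at v.
All branches of the negation close; one closing branch shown above.

Valid in K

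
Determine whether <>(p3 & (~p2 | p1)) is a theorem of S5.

Not valid

Tableau for the negation ~<>(p3 & (~p2 | p1)):
1. ~<>(p3 & (~p2 | p1)), 0
2. ~(p3 & (~p2 | p1)), 0
3. ~(~p2 | p1), 0
4. p2, 0
5. ~p1, 0
Accessibility: 0R0
The negation has an open branch (countermodel exists).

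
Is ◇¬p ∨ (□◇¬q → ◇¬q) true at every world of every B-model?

Tableau for the negation ¬(◇¬p ∨ (□◇¬q → ◇¬q)):
1. ¬(◇¬p ∨ (□◇¬q → ◇¬q)), 0
2. ¬◇¬p, 0   [¬∨-rule on 1]
3. ¬(□◇¬q → ◇¬q), 0   [¬∨-rule on 1]
4. □◇¬q, 0   [¬→-rule on 3]
5. ¬◇¬q, 0   [¬→-rule on 3]
6. p, 0   [¬◇-rule on 2 via 0R0]
7. ◇¬q, 0   [□-rule on 4 via 0R0]
8. q, 0   [¬◇-rule on 5 via 0R0]
9. ¬q, 1   [◇-rule on 7: fresh world 1, 0R1]
10. p, 1   [¬◇-rule on 2 via 0R1]
11. ◇¬q, 1   [□-rule on 4 via 0R1]
12. q, 1   [¬◇-rule on 5 via 0R1]
Accessibility: 0R0, 0R1, 1R0, 1R1
Branch closes: q and ¬q both at 1.
All branches of the negation close; one closing branch shown above.

Valid in B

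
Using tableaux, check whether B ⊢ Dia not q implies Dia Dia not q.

Valid in B

Tableau for the negation not (Dia not q implies Dia Dia not q):
1. not (Dia not q implies Dia Dia not q), 0
2. Dia not q, 0   [neg-implies-rule on 1]
3. not Dia Dia not q, 0   [neg-implies-rule on 1]
4. not Dia not q, 0   [neg-Dia-rule on 3 via 0R0]
5. q, 0   [neg-Dia-rule on 4 via 0R0]
6. not q, 1   [Dia-rule on 2: fresh world 1, 0R1]
7. not Dia not q, 1   [neg-Dia-rule on 3 via 0R1]
8. q, 1   [neg-Dia-rule on 4 via 0R1]
Accessibility: 0R0, 0R1, 1R0, 1R1
Branch closes: q and not q both at 1.
All branches of the negation close; one closing branch shown above.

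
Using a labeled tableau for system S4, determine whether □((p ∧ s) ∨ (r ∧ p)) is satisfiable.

Satisfiable

1. □((p ∧ s) ∨ (r ∧ p)), 0
2. (p ∧ s) ∨ (r ∧ p), 0
3. r ∧ p, 0
4. r, 0
5. p, 0
Accessibility: 0R0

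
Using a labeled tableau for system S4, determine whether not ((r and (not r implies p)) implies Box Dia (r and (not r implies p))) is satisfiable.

1. not ((r and (not r implies p)) implies Box Dia (r and (not r implies p))), w0
2. r and (not r implies p), w0
3. not Box Dia (r and (not r implies p)), w0
4. r, w0
5. not r implies p, w0
6. p, w0
7. not Dia (r and (not r implies p)), w1
8. not (r and (not r implies p)), w1
9. not (not r implies p), w1
10. not r, w1
11. not p, w1
Accessibility: w0Rw0, w0Rw1, w1Rw1

Yes, satisfiable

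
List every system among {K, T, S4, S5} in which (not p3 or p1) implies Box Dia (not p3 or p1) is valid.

S5-tableau for the negation not ((not p3 or p1) implies Box Dia (not p3 or p1)):
1. not ((not p3 or p1) implies Box Dia (not p3 or p1)), u
2. not p3 or p1, u   [neg-implies-rule on 1]
3. not Box Dia (not p3 or p1), u   [neg-implies-rule on 1]
4. p1, u   [or-rule on 2 (branches; this branch)]
5. not Dia (not p3 or p1), v   [neg-Box-rule on 3: fresh world v, uRv]
6. not (not p3 or p1), u   [neg-Dia-rule on 5 via vRu]
7. p3, u   [neg-or-rule on 6]
8. not p1, u   [neg-or-rule on 6]
Accessibility: uRu, uRv, vRu, vRv
Branch closes: p1 and not p1 both at u.
Every branch closes (one shown): valid in S5.
S4-tableau for the negation not ((not p3 or p1) implies Box Dia (not p3 or p1)):
1. not ((not p3 or p1) implies Box Dia (not p3 or p1)), u
2. not p3 or p1, u   [neg-implies-rule on 1]
3. not Box Dia (not p3 or p1), u   [neg-implies-rule on 1]
4. p1, u   [or-rule on 2 (branches; this branch)]
5. not Dia (not p3 or p1), v   [neg-Box-rule on 3: fresh world v, uRv]
6. not (not p3 or p1), v   [neg-Dia-rule on 5 via vRv]
7. p3, v   [neg-or-rule on 6]
8. not p1, v   [neg-or-rule on 6]
Accessibility: uRu, uRv, vRv
Complete open branch: countermodel on an S4-frame, so not valid in S4, nor in K, T (the same frame is also a K-frame and a T-frame).

S5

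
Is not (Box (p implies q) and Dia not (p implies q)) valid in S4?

Valid

Tableau for the negation Box (p implies q) and Dia not (p implies q):
1. Box (p implies q) and Dia not (p implies q), 0
2. Box (p implies q), 0   [and-rule on 1]
3. Dia not (p implies q), 0   [and-rule on 1]
4. p implies q, 0   [Box-rule on 2 via 0R0]
5. q, 0   [implies-rule on 4 (branches; this branch)]
6. not (p implies q), 1   [Dia-rule on 3: fresh world 1, 0R1]
7. p, 1   [neg-implies-rule on 6]
8. not q, 1   [neg-implies-rule on 6]
9. p implies q, 1   [Box-rule on 2 via 0R1]
10. q, 1   [implies-rule on 9 (branches; this branch)]
Accessibility: 0R0, 0R1, 1R1
Branch closes: q and not q both at 1.
All branches of the negation close; one closing branch shown above.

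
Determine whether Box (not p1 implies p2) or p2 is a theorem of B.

Tableau for the negation not (Box (not p1 implies p2) or p2):
1. not (Box (not p1 implies p2) or p2), 0
2. not Box (not p1 implies p2), 0   [neg-or-rule on 1]
3. not p2, 0   [neg-or-rule on 1]
4. not (not p1 implies p2), 1   [neg-Box-rule on 2: fresh world 1, 0R1]
5. not p1, 1   [neg-implies-rule on 4]
6. not p2, 1   [neg-implies-rule on 4]
Accessibility: 0R0, 0R1, 1R0, 1R1
The negation has an open branch (countermodel exists).

Invalid (countermodel exists)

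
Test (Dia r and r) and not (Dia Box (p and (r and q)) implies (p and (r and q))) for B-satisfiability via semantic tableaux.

1. (Dia r and r) and not (Dia Box (p and (r and q)) implies (p and (r and q))), w0
2. Dia r and r, w0   [and-rule on 1]
3. not (Dia Box (p and (r and q)) implies (p and (r and q))), w0   [and-rule on 1]
4. Dia r, w0   [and-rule on 2]
5. r, w0   [and-rule on 2]
6. Dia Box (p and (r and q)), w0   [neg-implies-rule on 3]
7. not (p and (r and q)), w0   [neg-implies-rule on 3]
8. not (r and q), w0   [neg-and-rule on 7 (branches; this branch)]
9. not q, w0   [neg-and-rule on 8 (branches; this branch)]
10. r, w1   [Dia-rule on 4: fresh world w1, w0Rw1]
11. Box (p and (r and q)), w2   [Dia-rule on 6: fresh world w2, w0Rw2]
12. p and (r and q), w0   [Box-rule on 11 via w2Rw0]
13. p, w0   [and-rule on 12]
14. r and q, w0   [and-rule on 12]
15. q, w0   [and-rule on 14]
Accessibility: w0Rw0, w0Rw1, w0Rw2, w1Rw0, w1Rw1, w2Rw0, w2Rw2
Branch closes: q and not q both at w0.
Every branch closes; the branch above is one of them.

Unsatisfiable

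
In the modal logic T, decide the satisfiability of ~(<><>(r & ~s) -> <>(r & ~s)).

1. ~(<><>(r & ~s) -> <>(r & ~s)), u
2. <><>(r & ~s), u
3. ~<>(r & ~s), u
4. ~(r & ~s), u
5. s, u
6. <>(r & ~s), v
7. ~(r & ~s), v
8. s, v
9. r & ~s, w
10. r, w
11. ~s, w
Accessibility: uRu, uRv, vRv, vRw, wRw

Satisfiable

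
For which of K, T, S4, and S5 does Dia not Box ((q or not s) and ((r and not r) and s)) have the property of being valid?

T, S4, S5

K-tableau for the negation not Dia not Box ((q or not s) and ((r and not r) and s)):
1. not Dia not Box ((q or not s) and ((r and not r) and s)), 0
Complete open branch: countermodel on a K-frame, so not valid in K.
T-tableau for the negation not Dia not Box ((q or not s) and ((r and not r) and s)):
1. not Dia not Box ((q or not s) and ((r and not r) and s)), 0
2. Box ((q or not s) and ((r and not r) and s)), 0
3. (q or not s) and ((r and not r) and s), 0
4. q or not s, 0
5. (r and not r) and s, 0
6. r and not r, 0
7. s, 0
8. r, 0
9. not r, 0
Accessibility: 0R0
Branch closes: r and not r both at 0.
Every branch closes (one shown): valid in T, hence also in S4, S5 (every theorem of T is a theorem of S4 and S5).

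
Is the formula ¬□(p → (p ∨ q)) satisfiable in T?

1. ¬□(p → (p ∨ q)), u
2. ¬(p → (p ∨ q)), v   [¬□-rule on 1: fresh world v, uRv]
3. p, v   [¬→-rule on 2]
4. ¬(p ∨ q), v   [¬→-rule on 2]
5. ¬p, v   [¬∨-rule on 4]
6. ¬q, v   [¬∨-rule on 4]
Accessibility: uRu, uRv, vRv
Branch closes: p and ¬p both at v.
(One branch shown.) All branches close.

Unsatisfiable (every branch closes)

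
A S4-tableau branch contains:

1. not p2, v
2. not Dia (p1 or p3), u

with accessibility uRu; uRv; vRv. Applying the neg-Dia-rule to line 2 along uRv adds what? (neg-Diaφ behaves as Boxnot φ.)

neg-Diaφ behaves as Boxnot φ: propagate the negated body to each accessible world.

not (p1 or p3), v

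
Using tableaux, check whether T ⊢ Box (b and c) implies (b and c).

Tableau for the negation not (Box (b and c) implies (b and c)):
1. not (Box (b and c) implies (b and c)), 0
2. Box (b and c), 0
3. not (b and c), 0
4. b and c, 0
5. b, 0
6. c, 0
7. not c, 0
Accessibility: 0R0
Branch closes: c and not c both at 0.
Every branch of the negation's tableau closes; the branch above is one of them.

Yes, valid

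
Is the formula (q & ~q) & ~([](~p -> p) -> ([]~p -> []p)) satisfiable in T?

No, unsatisfiable

1. (q & ~q) & ~([](~p -> p) -> ([]~p -> []p)), 0
2. q & ~q, 0
3. ~([](~p -> p) -> ([]~p -> []p)), 0
4. q, 0
5. ~q, 0
Accessibility: 0R0
Branch closes: q and ~q both at 0.
(One branch shown.) All branches close.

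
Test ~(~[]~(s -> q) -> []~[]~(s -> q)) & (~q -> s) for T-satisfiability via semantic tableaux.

Satisfiable (open branch found)

1. ~(~[]~(s -> q) -> []~[]~(s -> q)) & (~q -> s), w0
2. ~(~[]~(s -> q) -> []~[]~(s -> q)), w0
3. ~q -> s, w0
4. ~[]~(s -> q), w0
5. ~[]~[]~(s -> q), w0
6. s, w0
7. s -> q, w1
8. q, w1
9. []~(s -> q), w2
10. ~(s -> q), w2
11. s, w2
12. ~q, w2
Accessibility: w0Rw0, w0Rw1, w0Rw2, w1Rw1, w2Rw2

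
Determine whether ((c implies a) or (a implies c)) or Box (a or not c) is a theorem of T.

Valid in T

Tableau for the negation not (((c implies a) or (a implies c)) or Box (a or not c)):
1. not (((c implies a) or (a implies c)) or Box (a or not c)), w0
2. not ((c implies a) or (a implies c)), w0   [neg-or-rule on 1]
3. not Box (a or not c), w0   [neg-or-rule on 1]
4. not (c implies a), w0   [neg-or-rule on 2]
5. not (a implies c), w0   [neg-or-rule on 2]
6. c, w0   [neg-implies-rule on 4]
7. not a, w0   [neg-implies-rule on 4]
8. a, w0   [neg-implies-rule on 5]
9. not c, w0   [neg-implies-rule on 5]
Accessibility: w0Rw0
Branch closes: a and not a both at w0.
All branches of the negation close; one closing branch shown above.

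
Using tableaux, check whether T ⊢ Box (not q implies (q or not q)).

Tableau for the negation not Box (not q implies (q or not q)):
1. not Box (not q implies (q or not q)), w0
2. not (not q implies (q or not q)), w1
3. not q, w1
4. not (q or not q), w1
5. q, w1
Accessibility: w0Rw0, w0Rw1, w1Rw1
Branch closes: q and not q both at w1.
All branches of the negation close; one closing branch shown above.

Valid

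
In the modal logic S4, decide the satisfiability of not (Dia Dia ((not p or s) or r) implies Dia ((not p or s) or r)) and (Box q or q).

Unsatisfiable

1. not (Dia Dia ((not p or s) or r) implies Dia ((not p or s) or r)) and (Box q or q), w0
2. not (Dia Dia ((not p or s) or r) implies Dia ((not p or s) or r)), w0
3. Box q or q, w0
4. Dia Dia ((not p or s) or r), w0
5. not Dia ((not p or s) or r), w0
6. not ((not p or s) or r), w0
7. not (not p or s), w0
8. not r, w0
9. p, w0
10. not s, w0
11. Box q, w0
12. q, w0
13. Dia ((not p or s) or r), w1
14. not ((not p or s) or r), w1
15. not (not p or s), w1
16. not r, w1
17. p, w1
18. not s, w1
19. q, w1
20. (not p or s) or r, w2
21. not ((not p or s) or r), w2
22. not (not p or s), w2
23. not r, w2
24. p, w2
25. not s, w2
26. q, w2
27. not p or s, w2
28. s, w2
Accessibility: w0Rw0, w0Rw1, w0Rw2, w1Rw1, w1Rw2, w2Rw2
Branch closes: s and not s both at w2.
(One branch shown.) All branches close.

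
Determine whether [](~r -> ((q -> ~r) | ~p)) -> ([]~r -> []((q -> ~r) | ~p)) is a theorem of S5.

Tableau for the negation ~([](~r -> ((q -> ~r) | ~p)) -> ([]~r -> []((q -> ~r) | ~p))):
1. ~([](~r -> ((q -> ~r) | ~p)) -> ([]~r -> []((q -> ~r) | ~p))), w0
2. [](~r -> ((q -> ~r) | ~p)), w0   [~->-rule on 1]
3. ~([]~r -> []((q -> ~r) | ~p)), w0   [~->-rule on 1]
4. []~r, w0   [~->-rule on 3]
5. ~[]((q -> ~r) | ~p), w0   [~->-rule on 3]
6. ~r -> ((q -> ~r) | ~p), w0   [[]-rule on 2 via w0Rw0]
7. ~r, w0   [[]-rule on 4 via w0Rw0]
8. (q -> ~r) | ~p, w0   [->-rule on 6 (branches; this branch)]
9. q -> ~r, w0   [|-rule on 8 (branches; this branch)]
10. ~((q -> ~r) | ~p), w1   [~[]-rule on 5: fresh world w1, w0Rw1]
11. ~(q -> ~r), w1   [~|-rule on 10]
12. p, w1   [~|-rule on 10]
13. q, w1   [~->-rule on 11]
14. r, w1   [~->-rule on 11]
15. ~r -> ((q -> ~r) | ~p), w1   [[]-rule on 2 via w0Rw1]
16. ~r, w1   [[]-rule on 4 via w0Rw1]
Accessibility: w0Rw0, w0Rw1, w1Rw0, w1Rw1
Branch closes: r and ~r both at w1.
All branches of the negation close; one closing branch shown above.

Valid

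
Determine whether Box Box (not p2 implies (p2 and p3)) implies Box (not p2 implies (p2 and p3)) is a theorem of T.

Tableau for the negation not (Box Box (not p2 implies (p2 and p3)) implies Box (not p2 implies (p2 and p3))):
1. not (Box Box (not p2 implies (p2 and p3)) implies Box (not p2 implies (p2 and p3))), w0
2. Box Box (not p2 implies (p2 and p3)), w0
3. not Box (not p2 implies (p2 and p3)), w0
4. Box (not p2 implies (p2 and p3)), w0
5. not p2 implies (p2 and p3), w0
6. p2 and p3, w0
7. p2, w0
8. p3, w0
9. not (not p2 implies (p2 and p3)), w1
10. not p2, w1
11. not (p2 and p3), w1
12. Box (not p2 implies (p2 and p3)), w1
13. not p2 implies (p2 and p3), w1
14. not p3, w1
15. p2 and p3, w1
16. p2, w1
17. p3, w1
Accessibility: w0Rw0, w0Rw1, w1Rw1
Branch closes: p2 and not p2 both at w1.
Every branch of the negation's tableau closes; the branch above is one of them.

Yes, valid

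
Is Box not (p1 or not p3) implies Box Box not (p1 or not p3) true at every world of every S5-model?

Tableau for the negation not (Box not (p1 or not p3) implies Box Box not (p1 or not p3)):
1. not (Box not (p1 or not p3) implies Box Box not (p1 or not p3)), 0
2. Box not (p1 or not p3), 0
3. not Box Box not (p1 or not p3), 0
4. not (p1 or not p3), 0
5. not p1, 0
6. p3, 0
7. not Box not (p1 or not p3), 1
8. not (p1 or not p3), 1
9. not p1, 1
10. p3, 1
11. p1 or not p3, 2
12. not (p1 or not p3), 2
13. not p1, 2
14. p3, 2
15. not p3, 2
Accessibility: 0R0, 0R1, 0R2, 1R0, 1R1, 1R2, 2R0, 2R1, 2R2
Branch closes: p3 and not p3 both at 2.
All branches of the negation close; one closing branch shown above.

Valid in S5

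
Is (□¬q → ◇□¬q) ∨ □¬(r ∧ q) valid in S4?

Tableau for the negation ¬((□¬q → ◇□¬q) ∨ □¬(r ∧ q)):
1. ¬((□¬q → ◇□¬q) ∨ □¬(r ∧ q)), w0
2. ¬(□¬q → ◇□¬q), w0
3. ¬□¬(r ∧ q), w0
4. □¬q, w0
5. ¬◇□¬q, w0
6. ¬q, w0
7. ¬□¬q, w0
8. r ∧ q, w1
9. r, w1
10. q, w1
11. ¬q, w1
Accessibility: w0Rw0, w0Rw1, w1Rw1
Branch closes: q and ¬q both at w1.
Every branch of the negation's tableau closes; the branch above is one of them.

Valid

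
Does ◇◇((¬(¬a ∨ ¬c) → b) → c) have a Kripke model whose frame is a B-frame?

Satisfiable

1. ◇◇((¬(¬a ∨ ¬c) → b) → c), w0
2. ◇((¬(¬a ∨ ¬c) → b) → c), w1   [◇-rule on 1: fresh world w1, w0Rw1]
3. (¬(¬a ∨ ¬c) → b) → c, w2   [◇-rule on 2: fresh world w2, w1Rw2]
4. c, w2   [→-rule on 3 (branches; this branch)]
Accessibility: w0Rw0, w0Rw1, w1Rw0, w1Rw1, w1Rw2, w2Rw1, w2Rw2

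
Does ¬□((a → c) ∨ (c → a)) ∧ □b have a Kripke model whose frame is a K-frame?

Unsatisfiable (every branch closes)

1. ¬□((a → c) ∨ (c → a)) ∧ □b, 0
2. ¬□((a → c) ∨ (c → a)), 0
3. □b, 0
4. ¬((a → c) ∨ (c → a)), 1
5. ¬(a → c), 1
6. ¬(c → a), 1
7. a, 1
8. ¬c, 1
9. c, 1
10. ¬a, 1
Accessibility: 0R1
Branch closes: c and ¬c both at 1.
All branches of the tableau close; one closing branch shown above.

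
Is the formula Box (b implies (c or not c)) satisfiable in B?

1. Box (b implies (c or not c)), w0
2. b implies (c or not c), w0
3. c or not c, w0
4. not c, w0
Accessibility: w0Rw0

Satisfiable (open branch found)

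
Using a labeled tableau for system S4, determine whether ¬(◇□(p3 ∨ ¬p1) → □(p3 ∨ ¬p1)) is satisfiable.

1. ¬(◇□(p3 ∨ ¬p1) → □(p3 ∨ ¬p1)), w0
2. ◇□(p3 ∨ ¬p1), w0
3. ¬□(p3 ∨ ¬p1), w0
4. □(p3 ∨ ¬p1), w1
5. p3 ∨ ¬p1, w1
6. ¬p1, w1
7. ¬(p3 ∨ ¬p1), w2
8. ¬p3, w2
9. p1, w2
Accessibility: w0Rw0, w0Rw1, w0Rw2, w1Rw1, w2Rw2

Satisfiable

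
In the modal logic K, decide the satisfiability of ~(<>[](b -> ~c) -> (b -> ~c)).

Yes, satisfiable

1. ~(<>[](b -> ~c) -> (b -> ~c)), w0
2. <>[](b -> ~c), w0
3. ~(b -> ~c), w0
4. b, w0
5. c, w0
6. [](b -> ~c), w1
Accessibility: w0Rw1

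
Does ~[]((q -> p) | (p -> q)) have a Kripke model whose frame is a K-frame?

No, unsatisfiable

1. ~[]((q -> p) | (p -> q)), w0
2. ~((q -> p) | (p -> q)), w1
3. ~(q -> p), w1
4. ~(p -> q), w1
5. q, w1
6. ~p, w1
7. p, w1
8. ~q, w1
Accessibility: w0Rw1
Branch closes: p and ~p both at w1.
Every branch closes; the branch above is one of them.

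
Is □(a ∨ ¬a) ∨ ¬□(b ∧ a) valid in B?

Valid in B

Tableau for the negation ¬(□(a ∨ ¬a) ∨ ¬□(b ∧ a)):
1. ¬(□(a ∨ ¬a) ∨ ¬□(b ∧ a)), w0
2. ¬□(a ∨ ¬a), w0
3. □(b ∧ a), w0
4. b ∧ a, w0
5. b, w0
6. a, w0
7. ¬(a ∨ ¬a), w1
8. ¬a, w1
9. a, w1
Accessibility: w0Rw0, w0Rw1, w1Rw0, w1Rw1
Branch closes: a and ¬a both at w1.
Every branch of the negation's tableau closes; the branch above is one of them.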